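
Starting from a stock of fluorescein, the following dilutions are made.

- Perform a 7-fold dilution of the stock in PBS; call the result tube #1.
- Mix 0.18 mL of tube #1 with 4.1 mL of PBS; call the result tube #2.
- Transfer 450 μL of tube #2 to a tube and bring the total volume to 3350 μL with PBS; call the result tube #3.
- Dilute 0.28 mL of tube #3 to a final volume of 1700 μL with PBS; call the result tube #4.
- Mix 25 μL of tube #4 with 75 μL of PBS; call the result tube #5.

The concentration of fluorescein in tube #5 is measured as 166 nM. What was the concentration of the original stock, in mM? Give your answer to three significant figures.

5.00 mM

Step 1: 7-fold → factor 7
Step 2: 0.18 mL + 4.1 mL = 4.28 mL total → factor 4.28/0.18 = 23.778
Step 3: 450 μL brought to 3350 μL → factor 3350/450 = 7.4444
Step 4: 0.28 mL brought to 1700 μL → factor 1.7/0.28 = 6.0714
Step 5: 25 μL + 75 μL = 100 μL total → factor 100/25 = 4
Overall dilution factor = 7 × 23.778 × 7.4444 × 6.0714 × 4 = 30092
Stock = 166 nM × 30092 = 4.995 × 10^6 nM = 5.00 mM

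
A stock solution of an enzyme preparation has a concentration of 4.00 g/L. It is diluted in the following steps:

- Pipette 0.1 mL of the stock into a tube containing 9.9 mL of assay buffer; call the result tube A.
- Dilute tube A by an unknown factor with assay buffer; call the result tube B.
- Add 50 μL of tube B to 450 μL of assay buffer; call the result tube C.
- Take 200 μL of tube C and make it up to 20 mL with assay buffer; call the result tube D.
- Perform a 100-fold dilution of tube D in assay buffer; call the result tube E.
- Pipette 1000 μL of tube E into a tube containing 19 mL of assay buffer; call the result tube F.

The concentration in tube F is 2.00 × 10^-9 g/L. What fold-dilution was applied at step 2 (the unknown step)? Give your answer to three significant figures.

Step 1: 0.1 mL + 9.9 mL = 10 mL total → factor 10/0.1 = 100
Step 2: unknown factor x
Step 3: 50 μL + 450 μL = 500 μL total → factor 500/50 = 10
Step 4: 200 μL brought to 20 mL → factor 20000/200 = 100
Step 5: 100-fold → factor 100
Step 6: 1000 μL + 19 mL = 20000 μL total → factor 20000/1000 = 20
Product of known-step factors = 2 × 10^8
Overall factor = 4.00 g/L / (2.00 × 10^-9 g/L) = 2 × 10^9
x = 2 × 10^9 / 2 × 10^8 = 10.0

10.0-fold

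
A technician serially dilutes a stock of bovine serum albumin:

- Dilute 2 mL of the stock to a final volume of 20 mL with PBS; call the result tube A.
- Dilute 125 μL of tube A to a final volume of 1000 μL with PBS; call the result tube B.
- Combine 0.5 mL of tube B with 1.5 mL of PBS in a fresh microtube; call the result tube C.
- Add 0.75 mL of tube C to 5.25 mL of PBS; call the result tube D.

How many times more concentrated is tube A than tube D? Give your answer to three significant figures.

256

Step 1: 2 mL brought to 20 mL → factor 20/2 = 10
Step 2: 125 μL brought to 1000 μL → factor 1000/125 = 8
Step 3: 0.5 mL + 1.5 mL = 2 mL total → factor 2/0.5 = 4
Step 4: 0.75 mL + 5.25 mL = 6 mL total → factor 6/0.75 = 8
Dilution factor to tube A = 10; to tube D = 2560
[tube A]/[tube D] = (factor to tube D)/(factor to tube A) = 2560/10 = 256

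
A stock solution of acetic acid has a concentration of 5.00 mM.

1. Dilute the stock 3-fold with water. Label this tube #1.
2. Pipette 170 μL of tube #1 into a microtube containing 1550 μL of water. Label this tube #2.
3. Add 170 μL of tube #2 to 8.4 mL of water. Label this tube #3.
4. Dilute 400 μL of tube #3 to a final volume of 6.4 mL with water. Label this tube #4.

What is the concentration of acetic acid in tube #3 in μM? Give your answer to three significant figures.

3.27 μM

Step 1: 3-fold → factor 3
Step 2: 170 μL + 1550 μL = 1720 μL total → factor 1720/170 = 10.118
Step 3: 170 μL + 8.4 mL = 8570 μL total → factor 8570/170 = 50.412
Dilution factor through tube #3 = 3 × 10.118 × 50.412 = 1530.1
[tube #3] = 5.00 mM / 1530.1 = 0.003268 mM = 3.27 μM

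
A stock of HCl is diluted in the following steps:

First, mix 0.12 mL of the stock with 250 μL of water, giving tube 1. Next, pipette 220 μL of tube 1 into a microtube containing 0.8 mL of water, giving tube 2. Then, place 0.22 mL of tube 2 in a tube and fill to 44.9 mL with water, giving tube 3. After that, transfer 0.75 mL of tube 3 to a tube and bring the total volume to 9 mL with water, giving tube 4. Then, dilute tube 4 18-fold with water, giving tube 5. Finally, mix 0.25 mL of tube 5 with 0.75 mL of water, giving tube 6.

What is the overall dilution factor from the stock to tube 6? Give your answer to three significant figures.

2.52 × 10^6

Step 1: 0.12 mL + 250 μL = 0.37 mL total → factor 0.37/0.12 = 3.0833
Step 2: 220 μL + 0.8 mL = 1020 μL total → factor 1020/220 = 4.6364
Step 3: 0.22 mL brought to 44.9 mL → factor 44.9/0.22 = 204.09
Step 4: 0.75 mL brought to 9 mL → factor 9/0.75 = 12
Step 5: 18-fold → factor 18
Step 6: 0.25 mL + 0.75 mL = 1 mL total → factor 1/0.25 = 4
Overall dilution factor = 3.0833 × 4.6364 × 204.09 × 12 × 18 × 4 = 2.5208 × 10^6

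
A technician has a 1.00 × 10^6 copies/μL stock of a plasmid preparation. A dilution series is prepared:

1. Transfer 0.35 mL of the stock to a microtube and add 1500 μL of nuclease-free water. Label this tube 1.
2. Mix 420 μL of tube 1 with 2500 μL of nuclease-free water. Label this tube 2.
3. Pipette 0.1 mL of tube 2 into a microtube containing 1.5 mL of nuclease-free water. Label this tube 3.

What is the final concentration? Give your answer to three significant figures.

Step 1: 0.35 mL + 1500 μL = 1.85 mL total → factor 1.85/0.35 = 5.2857
Step 2: 420 μL + 2500 μL = 2920 μL total → factor 2920/420 = 6.9524
Step 3: 0.1 mL + 1.5 mL = 1.6 mL total → factor 1.6/0.1 = 16
Overall dilution factor = 5.2857 × 6.9524 × 16 = 587.97
Final = 1.00 × 10^6 copies/μL / 587.97 = 1.70 × 10^3 copies/μL

1.70 × 10^3 copies/μL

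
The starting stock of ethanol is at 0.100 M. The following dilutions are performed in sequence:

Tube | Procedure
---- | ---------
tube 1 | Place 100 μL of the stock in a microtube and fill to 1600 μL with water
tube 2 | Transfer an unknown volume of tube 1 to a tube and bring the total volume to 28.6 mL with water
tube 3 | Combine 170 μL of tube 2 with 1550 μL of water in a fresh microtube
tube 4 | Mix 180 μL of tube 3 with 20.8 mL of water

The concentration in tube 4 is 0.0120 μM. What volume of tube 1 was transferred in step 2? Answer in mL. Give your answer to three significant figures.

0.0648 mL

Step 1: 100 μL brought to 1600 μL → factor 1600/100 = 16
Step 2: v brought to 28.6 mL → factor = 28.6 mL/v
Step 3: 170 μL + 1550 μL = 1720 μL total → factor 1720/170 = 10.118
Step 4: 180 μL + 20.8 mL = 20980 μL total → factor 20980/180 = 116.56
Product of known-step factors = 18868
Overall factor = 0.100 M / (0.0120 μM) = 8.3333 × 10^6
Step-2 factor = 8.3333 × 10^6 / 18868 = 441.66
v = 28.6 mL / 441.66 = 0.0648 mL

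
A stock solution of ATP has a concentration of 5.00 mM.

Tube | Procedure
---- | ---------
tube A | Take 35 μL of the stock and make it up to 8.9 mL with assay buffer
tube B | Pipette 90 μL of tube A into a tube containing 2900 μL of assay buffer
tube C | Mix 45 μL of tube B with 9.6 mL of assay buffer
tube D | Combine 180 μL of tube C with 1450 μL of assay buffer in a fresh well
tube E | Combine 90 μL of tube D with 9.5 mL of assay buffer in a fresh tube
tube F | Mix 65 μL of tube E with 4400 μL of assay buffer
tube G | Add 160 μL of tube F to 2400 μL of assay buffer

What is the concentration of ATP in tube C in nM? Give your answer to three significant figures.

2.76 nM

Step 1: 35 μL brought to 8.9 mL → factor 8900/35 = 254.29
Step 2: 90 μL + 2900 μL = 2990 μL total → factor 2990/90 = 33.222
Step 3: 45 μL + 9.6 mL = 9645 μL total → factor 9645/45 = 214.33
Dilution factor through tube C = 254.29 × 33.222 × 214.33 = 1.8107 × 10^6
[tube C] = 5.00 mM / 1.8107 × 10^6 = 2.761 × 10^-6 mM = 2.76 nM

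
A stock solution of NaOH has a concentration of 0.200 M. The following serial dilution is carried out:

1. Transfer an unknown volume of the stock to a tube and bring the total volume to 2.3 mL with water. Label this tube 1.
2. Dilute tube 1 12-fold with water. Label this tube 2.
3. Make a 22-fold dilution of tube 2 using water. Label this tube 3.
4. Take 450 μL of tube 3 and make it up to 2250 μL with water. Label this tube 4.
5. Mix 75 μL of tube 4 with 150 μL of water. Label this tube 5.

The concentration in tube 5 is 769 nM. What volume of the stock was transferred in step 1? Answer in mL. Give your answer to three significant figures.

Step 1: v brought to 2.3 mL → factor = 2.3 mL/v
Step 2: 12-fold → factor 12
Step 3: 22-fold → factor 22
Step 4: 450 μL brought to 2250 μL → factor 2250/450 = 5
Step 5: 75 μL + 150 μL = 225 μL total → factor 225/75 = 3
Product of known-step factors = 3960
Overall factor = 0.200 M / (769 nM) = 2.6008 × 10^5
Step-1 factor = 2.6008 × 10^5 / 3960 = 65.676
v = 2.3 mL / 65.676 = 0.0350 mL

0.0350 mL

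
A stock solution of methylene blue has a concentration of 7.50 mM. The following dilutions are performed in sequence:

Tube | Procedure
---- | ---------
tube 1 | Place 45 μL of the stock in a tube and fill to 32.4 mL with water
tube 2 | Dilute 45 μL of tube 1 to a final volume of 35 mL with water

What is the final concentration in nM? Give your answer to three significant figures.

13.4 nM

Step 1: 45 μL brought to 32.4 mL → factor 32400/45 = 720
Step 2: 45 μL brought to 35 mL → factor 35000/45 = 777.78
Overall dilution factor = 720 × 777.78 = 5.6 × 10^5
Final = 7.50 mM / 5.6 × 10^5 = 1.339 × 10^-5 mM = 13.4 nM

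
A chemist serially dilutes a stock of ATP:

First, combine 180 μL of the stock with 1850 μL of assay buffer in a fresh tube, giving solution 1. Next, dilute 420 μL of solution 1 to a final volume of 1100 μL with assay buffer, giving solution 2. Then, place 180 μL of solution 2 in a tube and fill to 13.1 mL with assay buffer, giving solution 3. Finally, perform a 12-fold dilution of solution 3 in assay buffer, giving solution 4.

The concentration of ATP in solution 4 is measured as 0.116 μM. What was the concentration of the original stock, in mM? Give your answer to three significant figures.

Step 1: 180 μL + 1850 μL = 2030 μL total → factor 2030/180 = 11.278
Step 2: 420 μL brought to 1100 μL → factor 1100/420 = 2.619
Step 3: 180 μL brought to 13.1 mL → factor 13100/180 = 72.778
Step 4: 12-fold → factor 12
Overall dilution factor = 11.278 × 2.619 × 72.778 × 12 = 25796
Stock = 0.116 μM × 25796 = 2992 μM = 2.99 mM

2.99 mM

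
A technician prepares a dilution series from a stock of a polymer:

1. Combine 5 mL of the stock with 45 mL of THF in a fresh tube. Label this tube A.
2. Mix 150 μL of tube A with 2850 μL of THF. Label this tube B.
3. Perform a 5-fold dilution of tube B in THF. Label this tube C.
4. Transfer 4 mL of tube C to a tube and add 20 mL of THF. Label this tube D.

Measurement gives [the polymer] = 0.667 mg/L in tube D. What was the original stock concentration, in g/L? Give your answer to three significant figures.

4.00 g/L

Step 1: 5 mL + 45 mL = 50 mL total → factor 50/5 = 10
Step 2: 150 μL + 2850 μL = 3000 μL total → factor 3000/150 = 20
Step 3: 5-fold → factor 5
Step 4: 4 mL + 20 mL = 24 mL total → factor 24/4 = 6
Overall dilution factor = 10 × 20 × 5 × 6 = 6000
Stock = 0.667 mg/L × 6000 = 4002 mg/L = 4.00 g/L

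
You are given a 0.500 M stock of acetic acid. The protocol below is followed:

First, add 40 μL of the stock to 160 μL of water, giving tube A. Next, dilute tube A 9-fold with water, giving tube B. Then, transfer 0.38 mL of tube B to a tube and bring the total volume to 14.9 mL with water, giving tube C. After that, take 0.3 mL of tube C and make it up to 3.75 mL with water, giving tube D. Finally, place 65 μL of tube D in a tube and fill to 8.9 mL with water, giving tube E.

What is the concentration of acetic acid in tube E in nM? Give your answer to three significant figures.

166 nM

Step 1: 40 μL + 160 μL = 200 μL total → factor 200/40 = 5
Step 2: 9-fold → factor 9
Step 3: 0.38 mL brought to 14.9 mL → factor 14.9/0.38 = 39.211
Step 4: 0.3 mL brought to 3.75 mL → factor 3.75/0.3 = 12.5
Step 5: 65 μL brought to 8.9 mL → factor 8900/65 = 136.92
Overall dilution factor = 5 × 9 × 39.211 × 12.5 × 136.92 = 3.02 × 10^6
Final = 0.500 M / 3.02 × 10^6 = 1.656 × 10^-7 M = 166 nM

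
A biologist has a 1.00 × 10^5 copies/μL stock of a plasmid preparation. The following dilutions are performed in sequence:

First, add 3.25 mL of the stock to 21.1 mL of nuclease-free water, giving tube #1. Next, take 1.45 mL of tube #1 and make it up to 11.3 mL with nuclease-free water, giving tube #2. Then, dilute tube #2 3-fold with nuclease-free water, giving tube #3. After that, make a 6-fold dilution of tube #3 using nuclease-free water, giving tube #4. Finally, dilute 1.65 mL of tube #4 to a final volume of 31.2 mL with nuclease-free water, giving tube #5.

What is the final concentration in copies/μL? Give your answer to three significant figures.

5.03 copies/μL

Step 1: 3.25 mL + 21.1 mL = 24.35 mL total → factor 24.35/3.25 = 7.4923
Step 2: 1.45 mL brought to 11.3 mL → factor 11.3/1.45 = 7.7931
Step 3: 3-fold → factor 3
Step 4: 6-fold → factor 6
Step 5: 1.65 mL brought to 31.2 mL → factor 31.2/1.65 = 18.909
Overall dilution factor = 7.4923 × 7.7931 × 3 × 6 × 18.909 = 19873
Final = 1.00 × 10^5 copies/μL / 19873 = 5.03 copies/μL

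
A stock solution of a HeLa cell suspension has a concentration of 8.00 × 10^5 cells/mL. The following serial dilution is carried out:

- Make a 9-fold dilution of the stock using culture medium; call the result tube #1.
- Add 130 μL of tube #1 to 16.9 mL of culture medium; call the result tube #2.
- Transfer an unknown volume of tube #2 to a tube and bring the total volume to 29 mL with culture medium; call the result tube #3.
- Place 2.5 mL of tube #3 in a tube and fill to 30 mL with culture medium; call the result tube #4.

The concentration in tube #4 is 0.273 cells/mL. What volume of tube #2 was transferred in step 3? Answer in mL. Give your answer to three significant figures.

Step 1: 9-fold → factor 9
Step 2: 130 μL + 16.9 mL = 17030 μL total → factor 17030/130 = 131
Step 3: v brought to 29 mL → factor = 29 mL/v
Step 4: 2.5 mL brought to 30 mL → factor 30/2.5 = 12
Product of known-step factors = 14148
Overall factor = 8.00 × 10^5 cells/mL / (0.273 cells/mL) = 2.9304 × 10^6
Step-3 factor = 2.9304 × 10^6 / 14148 = 207.12
v = 29 mL / 207.12 = 0.140 mL

0.140 mL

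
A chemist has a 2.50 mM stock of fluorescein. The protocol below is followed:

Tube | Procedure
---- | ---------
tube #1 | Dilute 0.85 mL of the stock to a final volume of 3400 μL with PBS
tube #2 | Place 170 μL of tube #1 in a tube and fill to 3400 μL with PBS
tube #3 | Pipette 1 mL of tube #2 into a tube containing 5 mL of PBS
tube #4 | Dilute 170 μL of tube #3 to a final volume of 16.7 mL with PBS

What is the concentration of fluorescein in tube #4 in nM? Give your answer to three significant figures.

Step 1: 0.85 mL brought to 3400 μL → factor 3.4/0.85 = 4
Step 2: 170 μL brought to 3400 μL → factor 3400/170 = 20
Step 3: 1 mL + 5 mL = 6 mL total → factor 6/1 = 6
Step 4: 170 μL brought to 16.7 mL → factor 16700/170 = 98.235
Overall dilution factor = 4 × 20 × 6 × 98.235 = 47153
Final = 2.50 mM / 47153 = 5.302 × 10^-5 mM = 53.0 nM

53.0 nM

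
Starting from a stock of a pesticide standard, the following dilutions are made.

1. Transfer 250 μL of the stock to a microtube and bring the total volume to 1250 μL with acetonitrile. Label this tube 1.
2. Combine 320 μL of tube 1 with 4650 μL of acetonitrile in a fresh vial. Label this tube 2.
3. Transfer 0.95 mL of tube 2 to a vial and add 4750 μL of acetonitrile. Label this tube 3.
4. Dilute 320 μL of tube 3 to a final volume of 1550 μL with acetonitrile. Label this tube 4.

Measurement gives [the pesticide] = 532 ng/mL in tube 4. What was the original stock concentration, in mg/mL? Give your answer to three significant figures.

Step 1: 250 μL brought to 1250 μL → factor 1250/250 = 5
Step 2: 320 μL + 4650 μL = 4970 μL total → factor 4970/320 = 15.531
Step 3: 0.95 mL + 4750 μL = 5.7 mL total → factor 5.7/0.95 = 6
Step 4: 320 μL brought to 1550 μL → factor 1550/320 = 4.8438
Overall dilution factor = 5 × 15.531 × 6 × 4.8438 = 2256.9
Stock = 532 ng/mL × 2256.9 = 1.201 × 10^6 ng/mL = 1.20 mg/mL

1.20 mg/mL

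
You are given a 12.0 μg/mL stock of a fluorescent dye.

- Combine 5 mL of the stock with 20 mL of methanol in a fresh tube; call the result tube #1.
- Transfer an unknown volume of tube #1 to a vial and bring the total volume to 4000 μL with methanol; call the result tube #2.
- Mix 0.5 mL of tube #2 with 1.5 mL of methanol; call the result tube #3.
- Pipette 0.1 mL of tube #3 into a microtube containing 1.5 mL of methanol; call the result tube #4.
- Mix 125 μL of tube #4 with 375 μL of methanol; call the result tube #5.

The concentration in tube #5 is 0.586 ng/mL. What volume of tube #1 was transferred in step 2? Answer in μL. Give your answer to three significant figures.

Step 1: 5 mL + 20 mL = 25 mL total → factor 25/5 = 5
Step 2: v brought to 4000 μL → factor = 4000 μL/v
Step 3: 0.5 mL + 1.5 mL = 2 mL total → factor 2/0.5 = 4
Step 4: 0.1 mL + 1.5 mL = 1.6 mL total → factor 1.6/0.1 = 16
Step 5: 125 μL + 375 μL = 500 μL total → factor 500/125 = 4
Product of known-step factors = 1280
Overall factor = 12.0 μg/mL / (0.586 ng/mL) = 20478
Step-2 factor = 20478 / 1280 = 15.998
v = 4000 μL / 15.998 = 250 μL

250 μL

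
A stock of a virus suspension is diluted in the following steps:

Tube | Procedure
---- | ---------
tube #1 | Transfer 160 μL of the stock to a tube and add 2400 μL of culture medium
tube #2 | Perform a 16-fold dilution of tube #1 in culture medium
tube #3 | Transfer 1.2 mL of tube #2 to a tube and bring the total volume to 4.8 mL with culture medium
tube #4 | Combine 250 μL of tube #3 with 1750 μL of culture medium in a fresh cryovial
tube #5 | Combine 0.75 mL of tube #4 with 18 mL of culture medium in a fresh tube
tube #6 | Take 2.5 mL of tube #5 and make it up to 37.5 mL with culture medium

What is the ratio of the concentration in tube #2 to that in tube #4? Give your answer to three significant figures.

Step 1: 160 μL + 2400 μL = 2560 μL total → factor 2560/160 = 16
Step 2: 16-fold → factor 16
Step 3: 1.2 mL brought to 4.8 mL → factor 4.8/1.2 = 4
Step 4: 250 μL + 1750 μL = 2000 μL total → factor 2000/250 = 8
Dilution factor to tube #2 = 256; to tube #4 = 8192
[tube #2]/[tube #4] = (factor to tube #4)/(factor to tube #2) = 8192/256 = 32.0

32.0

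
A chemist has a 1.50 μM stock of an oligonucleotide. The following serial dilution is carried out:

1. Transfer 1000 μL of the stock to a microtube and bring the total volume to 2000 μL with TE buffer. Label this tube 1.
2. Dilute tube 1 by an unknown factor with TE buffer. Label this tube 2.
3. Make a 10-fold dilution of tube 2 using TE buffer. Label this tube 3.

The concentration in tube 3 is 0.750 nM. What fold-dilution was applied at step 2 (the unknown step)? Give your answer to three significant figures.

100-fold

Step 1: 1000 μL brought to 2000 μL → factor 2000/1000 = 2
Step 2: unknown factor x
Step 3: 10-fold → factor 10
Product of known-step factors = 20
Overall factor = 1.50 μM / (0.750 nM) = 2000
x = 2000 / 20 = 100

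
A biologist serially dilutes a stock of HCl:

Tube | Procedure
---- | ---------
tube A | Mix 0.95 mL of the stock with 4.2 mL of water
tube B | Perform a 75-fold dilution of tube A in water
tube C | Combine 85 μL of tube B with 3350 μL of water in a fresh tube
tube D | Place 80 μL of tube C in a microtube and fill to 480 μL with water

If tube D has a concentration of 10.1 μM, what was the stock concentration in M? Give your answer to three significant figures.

0.996 M

Step 1: 0.95 mL + 4.2 mL = 5.15 mL total → factor 5.15/0.95 = 5.4211
Step 2: 75-fold → factor 75
Step 3: 85 μL + 3350 μL = 3435 μL total → factor 3435/85 = 40.412
Step 4: 80 μL brought to 480 μL → factor 480/80 = 6
Overall dilution factor = 5.4211 × 75 × 40.412 × 6 = 98583
Stock = 10.1 μM × 98583 = 9.957 × 10^5 μM = 0.996 M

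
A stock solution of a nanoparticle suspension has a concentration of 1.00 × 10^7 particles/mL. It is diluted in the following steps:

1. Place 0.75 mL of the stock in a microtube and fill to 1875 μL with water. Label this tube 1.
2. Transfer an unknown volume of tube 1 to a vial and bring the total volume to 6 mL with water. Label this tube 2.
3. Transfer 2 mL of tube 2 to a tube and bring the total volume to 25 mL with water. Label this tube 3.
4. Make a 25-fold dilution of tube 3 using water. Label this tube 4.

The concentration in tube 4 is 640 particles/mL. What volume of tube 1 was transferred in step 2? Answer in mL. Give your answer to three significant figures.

0.300 mL

Step 1: 0.75 mL brought to 1875 μL → factor 1.875/0.75 = 2.5
Step 2: v brought to 6 mL → factor = 6 mL/v
Step 3: 2 mL brought to 25 mL → factor 25/2 = 12.5
Step 4: 25-fold → factor 25
Product of known-step factors = 781.25
Overall factor = 1.00 × 10^7 particles/mL / (640 particles/mL) = 15625
Step-2 factor = 15625 / 781.25 = 20
v = 6 mL / 20 = 0.300 mL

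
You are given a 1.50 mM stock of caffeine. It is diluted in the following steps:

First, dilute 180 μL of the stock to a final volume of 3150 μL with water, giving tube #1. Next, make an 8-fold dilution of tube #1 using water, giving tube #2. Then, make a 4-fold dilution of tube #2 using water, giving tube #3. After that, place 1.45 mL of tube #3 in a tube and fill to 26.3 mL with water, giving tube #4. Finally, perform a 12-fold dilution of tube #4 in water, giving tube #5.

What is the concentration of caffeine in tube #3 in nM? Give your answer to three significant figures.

Step 1: 180 μL brought to 3150 μL → factor 3150/180 = 17.5
Step 2: 8-fold → factor 8
Step 3: 4-fold → factor 4
Dilution factor through tube #3 = 17.5 × 8 × 4 = 560
[tube #3] = 1.50 mM / 560 = 0.002679 mM = 2.68 × 10^3 nM

2.68 × 10^3 nM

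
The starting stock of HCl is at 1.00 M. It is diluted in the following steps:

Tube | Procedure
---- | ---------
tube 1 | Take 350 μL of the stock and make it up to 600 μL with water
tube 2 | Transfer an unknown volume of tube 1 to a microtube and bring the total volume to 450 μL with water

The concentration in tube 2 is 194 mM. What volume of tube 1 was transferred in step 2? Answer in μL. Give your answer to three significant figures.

Step 1: 350 μL brought to 600 μL → factor 600/350 = 1.7143
Step 2: v brought to 450 μL → factor = 450 μL/v
Product of known-step factors = 1.7143
Overall factor = 1.00 M / (194 mM) = 5.1546
Step-2 factor = 5.1546 / 1.7143 = 3.0069
v = 450 μL / 3.0069 = 150 μL

150 μL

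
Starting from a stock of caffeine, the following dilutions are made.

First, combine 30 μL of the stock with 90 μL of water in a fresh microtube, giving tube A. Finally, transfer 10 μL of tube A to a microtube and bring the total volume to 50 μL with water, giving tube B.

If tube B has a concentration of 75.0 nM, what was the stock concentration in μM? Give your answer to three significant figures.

Step 1: 30 μL + 90 μL = 120 μL total → factor 120/30 = 4
Step 2: 10 μL brought to 50 μL → factor 50/10 = 5
Overall dilution factor = 4 × 5 = 20
Stock = 75.0 nM × 20 = 1500 nM = 1.50 μM

1.50 μM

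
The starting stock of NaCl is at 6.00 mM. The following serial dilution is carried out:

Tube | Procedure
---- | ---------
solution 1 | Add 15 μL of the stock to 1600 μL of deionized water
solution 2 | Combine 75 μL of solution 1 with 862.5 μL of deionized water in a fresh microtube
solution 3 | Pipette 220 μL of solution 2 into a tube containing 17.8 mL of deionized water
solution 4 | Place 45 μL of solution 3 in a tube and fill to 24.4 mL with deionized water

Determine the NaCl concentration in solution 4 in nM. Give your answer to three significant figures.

Step 1: 15 μL + 1600 μL = 1615 μL total → factor 1615/15 = 107.67
Step 2: 75 μL + 862.5 μL = 937.5 μL total → factor 937.5/75 = 12.5
Step 3: 220 μL + 17.8 mL = 18020 μL total → factor 18020/220 = 81.909
Step 4: 45 μL brought to 24.4 mL → factor 24400/45 = 542.22
Overall dilution factor = 107.67 × 12.5 × 81.909 × 542.22 = 5.9772 × 10^7
Final = 6.00 mM / 5.9772 × 10^7 = 1.004 × 10^-7 mM = 0.100 nM

0.100 nM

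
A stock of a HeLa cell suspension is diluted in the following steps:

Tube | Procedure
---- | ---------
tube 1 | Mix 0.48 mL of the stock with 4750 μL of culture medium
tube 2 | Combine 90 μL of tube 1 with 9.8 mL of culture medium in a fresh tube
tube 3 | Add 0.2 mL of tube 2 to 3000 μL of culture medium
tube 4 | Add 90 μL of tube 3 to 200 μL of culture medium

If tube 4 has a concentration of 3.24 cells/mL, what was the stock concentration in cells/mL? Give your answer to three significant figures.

Step 1: 0.48 mL + 4750 μL = 5.23 mL total → factor 5.23/0.48 = 10.896
Step 2: 90 μL + 9.8 mL = 9890 μL total → factor 9890/90 = 109.89
Step 3: 0.2 mL + 3000 μL = 3.2 mL total → factor 3.2/0.2 = 16
Step 4: 90 μL + 200 μL = 290 μL total → factor 290/90 = 3.2222
Overall dilution factor = 10.896 × 109.89 × 16 × 3.2222 = 61729
Stock = 3.24 cells/mL × 61729 = 2.00 × 10^5 cells/mL

2.00 × 10^5 cells/mL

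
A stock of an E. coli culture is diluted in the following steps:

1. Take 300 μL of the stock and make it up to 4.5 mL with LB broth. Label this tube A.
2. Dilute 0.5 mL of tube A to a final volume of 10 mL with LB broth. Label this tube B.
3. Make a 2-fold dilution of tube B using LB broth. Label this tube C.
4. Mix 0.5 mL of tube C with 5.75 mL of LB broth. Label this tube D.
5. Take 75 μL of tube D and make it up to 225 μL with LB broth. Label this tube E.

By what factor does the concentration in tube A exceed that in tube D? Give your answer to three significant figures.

Step 1: 300 μL brought to 4.5 mL → factor 4500/300 = 15
Step 2: 0.5 mL brought to 10 mL → factor 10/0.5 = 20
Step 3: 2-fold → factor 2
Step 4: 0.5 mL + 5.75 mL = 6.25 mL total → factor 6.25/0.5 = 12.5
Dilution factor to tube A = 15; to tube D = 7500
[tube A]/[tube D] = (factor to tube D)/(factor to tube A) = 7500/15 = 500

500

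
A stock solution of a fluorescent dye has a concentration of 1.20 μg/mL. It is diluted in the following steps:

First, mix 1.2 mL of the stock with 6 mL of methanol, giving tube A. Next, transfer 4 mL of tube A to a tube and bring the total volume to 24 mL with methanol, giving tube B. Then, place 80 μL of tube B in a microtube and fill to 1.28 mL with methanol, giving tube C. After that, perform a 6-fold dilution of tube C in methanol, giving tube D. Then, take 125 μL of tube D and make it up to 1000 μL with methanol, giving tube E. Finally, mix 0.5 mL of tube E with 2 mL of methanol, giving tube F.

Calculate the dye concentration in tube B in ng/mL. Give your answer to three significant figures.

33.3 ng/mL

Step 1: 1.2 mL + 6 mL = 7.2 mL total → factor 7.2/1.2 = 6
Step 2: 4 mL brought to 24 mL → factor 24/4 = 6
Dilution factor through tube B = 6 × 6 = 36
[tube B] = 1.20 μg/mL / 36 = 0.03333 μg/mL = 33.3 ng/mL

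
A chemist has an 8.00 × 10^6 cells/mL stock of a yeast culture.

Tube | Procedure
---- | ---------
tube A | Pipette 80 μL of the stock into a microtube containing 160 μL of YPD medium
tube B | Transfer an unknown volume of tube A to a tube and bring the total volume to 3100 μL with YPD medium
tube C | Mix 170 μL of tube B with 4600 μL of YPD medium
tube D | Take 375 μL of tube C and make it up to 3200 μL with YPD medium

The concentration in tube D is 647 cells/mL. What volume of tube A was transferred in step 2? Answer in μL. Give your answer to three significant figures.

180 μL

Step 1: 80 μL + 160 μL = 240 μL total → factor 240/80 = 3
Step 2: v brought to 3100 μL → factor = 3100 μL/v
Step 3: 170 μL + 4600 μL = 4770 μL total → factor 4770/170 = 28.059
Step 4: 375 μL brought to 3200 μL → factor 3200/375 = 8.5333
Product of known-step factors = 718.31
Overall factor = 8.00 × 10^6 cells/mL / (647 cells/mL) = 12365
Step-2 factor = 12365 / 718.31 = 17.214
v = 3100 μL / 17.214 = 180 μL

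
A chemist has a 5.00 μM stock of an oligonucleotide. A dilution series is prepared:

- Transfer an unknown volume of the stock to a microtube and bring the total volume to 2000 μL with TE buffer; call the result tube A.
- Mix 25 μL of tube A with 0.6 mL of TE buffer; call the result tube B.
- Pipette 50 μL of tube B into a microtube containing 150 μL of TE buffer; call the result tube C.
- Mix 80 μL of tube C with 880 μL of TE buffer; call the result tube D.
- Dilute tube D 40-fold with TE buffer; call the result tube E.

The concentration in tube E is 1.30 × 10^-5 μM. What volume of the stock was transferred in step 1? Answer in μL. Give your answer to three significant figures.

250 μL

Step 1: v brought to 2000 μL → factor = 2000 μL/v
Step 2: 25 μL + 0.6 mL = 625 μL total → factor 625/25 = 25
Step 3: 50 μL + 150 μL = 200 μL total → factor 200/50 = 4
Step 4: 80 μL + 880 μL = 960 μL total → factor 960/80 = 12
Step 5: 40-fold → factor 40
Product of known-step factors = 48000
Overall factor = 5.00 μM / (1.30 × 10^-5 μM) = 3.8462 × 10^5
Step-1 factor = 3.8462 × 10^5 / 48000 = 8.0128
v = 2000 μL / 8.0128 = 250 μL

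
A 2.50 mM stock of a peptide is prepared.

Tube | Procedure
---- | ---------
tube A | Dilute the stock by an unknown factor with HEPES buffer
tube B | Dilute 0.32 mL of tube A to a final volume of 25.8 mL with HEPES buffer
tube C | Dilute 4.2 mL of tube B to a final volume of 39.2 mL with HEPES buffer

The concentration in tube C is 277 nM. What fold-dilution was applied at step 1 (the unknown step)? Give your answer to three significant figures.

12.0-fold

Step 1: unknown factor x
Step 2: 0.32 mL brought to 25.8 mL → factor 25.8/0.32 = 80.625
Step 3: 4.2 mL brought to 39.2 mL → factor 39.2/4.2 = 9.3333
Product of known-step factors = 752.5
Overall factor = 2.50 mM / (277 nM) = 9025.3
x = 9025.3 / 752.5 = 12.0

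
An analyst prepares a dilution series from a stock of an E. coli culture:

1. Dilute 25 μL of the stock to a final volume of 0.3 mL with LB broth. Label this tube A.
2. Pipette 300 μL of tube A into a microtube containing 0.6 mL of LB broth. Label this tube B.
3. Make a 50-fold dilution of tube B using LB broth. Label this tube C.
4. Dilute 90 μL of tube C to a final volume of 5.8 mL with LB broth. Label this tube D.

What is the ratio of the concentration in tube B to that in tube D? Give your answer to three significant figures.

3.22 × 10^3

Step 1: 25 μL brought to 0.3 mL → factor 300/25 = 12
Step 2: 300 μL + 0.6 mL = 900 μL total → factor 900/300 = 3
Step 3: 50-fold → factor 50
Step 4: 90 μL brought to 5.8 mL → factor 5800/90 = 64.444
Dilution factor to tube B = 36; to tube D = 1.16 × 10^5
[tube B]/[tube D] = (factor to tube D)/(factor to tube B) = 1.16 × 10^5/36 = 3.22 × 10^3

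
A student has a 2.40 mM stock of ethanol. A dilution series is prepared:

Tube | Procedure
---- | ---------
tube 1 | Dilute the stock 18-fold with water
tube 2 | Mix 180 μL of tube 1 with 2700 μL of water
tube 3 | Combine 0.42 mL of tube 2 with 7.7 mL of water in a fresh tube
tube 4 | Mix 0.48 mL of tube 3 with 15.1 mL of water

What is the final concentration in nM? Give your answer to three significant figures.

13.3 nM

Step 1: 18-fold → factor 18
Step 2: 180 μL + 2700 μL = 2880 μL total → factor 2880/180 = 16
Step 3: 0.42 mL + 7.7 mL = 8.12 mL total → factor 8.12/0.42 = 19.333
Step 4: 0.48 mL + 15.1 mL = 15.58 mL total → factor 15.58/0.48 = 32.458
Overall dilution factor = 18 × 16 × 19.333 × 32.458 = 1.8073 × 10^5
Final = 2.40 mM / 1.8073 × 10^5 = 1.328 × 10^-5 mM = 13.3 nM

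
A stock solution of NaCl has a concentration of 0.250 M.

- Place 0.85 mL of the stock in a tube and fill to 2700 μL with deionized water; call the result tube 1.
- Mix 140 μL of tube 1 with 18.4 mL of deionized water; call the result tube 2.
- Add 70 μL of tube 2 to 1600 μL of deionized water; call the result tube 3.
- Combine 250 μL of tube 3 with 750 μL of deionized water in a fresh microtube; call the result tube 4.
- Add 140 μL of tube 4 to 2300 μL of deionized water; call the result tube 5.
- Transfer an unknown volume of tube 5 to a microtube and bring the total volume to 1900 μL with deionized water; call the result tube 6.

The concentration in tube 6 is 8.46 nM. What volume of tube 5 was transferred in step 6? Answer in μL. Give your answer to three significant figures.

45.0 μL

Step 1: 0.85 mL brought to 2700 μL → factor 2.7/0.85 = 3.1765
Step 2: 140 μL + 18.4 mL = 18540 μL total → factor 18540/140 = 132.43
Step 3: 70 μL + 1600 μL = 1670 μL total → factor 1670/70 = 23.857
Step 4: 250 μL + 750 μL = 1000 μL total → factor 1000/250 = 4
Step 5: 140 μL + 2300 μL = 2440 μL total → factor 2440/140 = 17.429
Step 6: v brought to 1900 μL → factor = 1900 μL/v
Product of known-step factors = 6.9963 × 10^5
Overall factor = 0.250 M / (8.46 nM) = 2.9551 × 10^7
Step-6 factor = 2.9551 × 10^7 / 6.9963 × 10^5 = 42.238
v = 1900 μL / 42.238 = 45.0 μL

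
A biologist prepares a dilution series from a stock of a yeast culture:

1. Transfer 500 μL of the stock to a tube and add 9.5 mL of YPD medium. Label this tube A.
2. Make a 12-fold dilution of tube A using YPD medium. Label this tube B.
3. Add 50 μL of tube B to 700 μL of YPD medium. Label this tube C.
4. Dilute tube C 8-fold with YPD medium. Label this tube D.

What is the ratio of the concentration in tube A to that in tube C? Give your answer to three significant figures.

180

Step 1: 500 μL + 9.5 mL = 10000 μL total → factor 10000/500 = 20
Step 2: 12-fold → factor 12
Step 3: 50 μL + 700 μL = 750 μL total → factor 750/50 = 15
Dilution factor to tube A = 20; to tube C = 3600
[tube A]/[tube C] = (factor to tube C)/(factor to tube A) = 3600/20 = 180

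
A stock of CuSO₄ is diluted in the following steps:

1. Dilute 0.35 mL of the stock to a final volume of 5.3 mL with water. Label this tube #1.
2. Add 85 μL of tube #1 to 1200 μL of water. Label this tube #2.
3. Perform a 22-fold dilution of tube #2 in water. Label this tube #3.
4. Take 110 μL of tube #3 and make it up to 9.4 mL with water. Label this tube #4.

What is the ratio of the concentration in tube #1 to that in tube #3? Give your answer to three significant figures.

Step 1: 0.35 mL brought to 5.3 mL → factor 5.3/0.35 = 15.143
Step 2: 85 μL + 1200 μL = 1285 μL total → factor 1285/85 = 15.118
Step 3: 22-fold → factor 22
Dilution factor to tube #1 = 15.143; to tube #3 = 5036.3
[tube #1]/[tube #3] = (factor to tube #3)/(factor to tube #1) = 5036.3/15.143 = 333

333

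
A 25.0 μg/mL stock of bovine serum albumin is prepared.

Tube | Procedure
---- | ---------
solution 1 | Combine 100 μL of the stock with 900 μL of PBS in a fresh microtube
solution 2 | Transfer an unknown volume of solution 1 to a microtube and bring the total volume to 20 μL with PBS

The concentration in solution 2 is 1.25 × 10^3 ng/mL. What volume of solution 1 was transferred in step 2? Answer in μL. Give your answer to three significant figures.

Step 1: 100 μL + 900 μL = 1000 μL total → factor 1000/100 = 10
Step 2: v brought to 20 μL → factor = 20 μL/v
Product of known-step factors = 10
Overall factor = 25.0 μg/mL / (1.25 × 10^3 ng/mL) = 20
Step-2 factor = 20 / 10 = 2
v = 20 μL / 2 = 10.0 μL

10.0 μL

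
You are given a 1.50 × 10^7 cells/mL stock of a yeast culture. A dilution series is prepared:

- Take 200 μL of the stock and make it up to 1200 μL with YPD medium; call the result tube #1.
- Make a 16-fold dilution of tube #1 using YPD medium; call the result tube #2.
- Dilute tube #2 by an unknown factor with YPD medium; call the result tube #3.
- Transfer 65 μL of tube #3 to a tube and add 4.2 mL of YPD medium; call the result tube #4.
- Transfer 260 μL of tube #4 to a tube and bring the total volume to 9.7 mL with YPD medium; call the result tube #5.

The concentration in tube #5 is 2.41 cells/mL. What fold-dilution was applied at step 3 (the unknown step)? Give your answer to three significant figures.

Step 1: 200 μL brought to 1200 μL → factor 1200/200 = 6
Step 2: 16-fold → factor 16
Step 3: unknown factor x
Step 4: 65 μL + 4.2 mL = 4265 μL total → factor 4265/65 = 65.615
Step 5: 260 μL brought to 9.7 mL → factor 9700/260 = 37.308
Product of known-step factors = 2.35 × 10^5
Overall factor = 1.50 × 10^7 cells/mL / (2.41 cells/mL) = 6.2241 × 10^6
x = 6.2241 × 10^6 / 2.35 × 10^5 = 26.5

26.5-fold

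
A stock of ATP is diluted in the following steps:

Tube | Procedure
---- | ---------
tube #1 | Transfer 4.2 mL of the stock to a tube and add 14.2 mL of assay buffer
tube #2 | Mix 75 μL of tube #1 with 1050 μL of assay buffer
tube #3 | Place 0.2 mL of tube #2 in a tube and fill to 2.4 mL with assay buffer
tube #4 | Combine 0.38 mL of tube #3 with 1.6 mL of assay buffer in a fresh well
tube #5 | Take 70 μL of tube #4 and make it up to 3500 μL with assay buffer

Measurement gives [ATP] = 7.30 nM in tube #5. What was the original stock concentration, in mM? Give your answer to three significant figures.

Step 1: 4.2 mL + 14.2 mL = 18.4 mL total → factor 18.4/4.2 = 4.381
Step 2: 75 μL + 1050 μL = 1125 μL total → factor 1125/75 = 15
Step 3: 0.2 mL brought to 2.4 mL → factor 2.4/0.2 = 12
Step 4: 0.38 mL + 1.6 mL = 1.98 mL total → factor 1.98/0.38 = 5.2105
Step 5: 70 μL brought to 3500 μL → factor 3500/70 = 50
Overall dilution factor = 4.381 × 15 × 12 × 5.2105 × 50 = 2.0544 × 10^5
Stock = 7.30 nM × 2.0544 × 10^5 = 1.500 × 10^6 nM = 1.50 mM

1.50 mM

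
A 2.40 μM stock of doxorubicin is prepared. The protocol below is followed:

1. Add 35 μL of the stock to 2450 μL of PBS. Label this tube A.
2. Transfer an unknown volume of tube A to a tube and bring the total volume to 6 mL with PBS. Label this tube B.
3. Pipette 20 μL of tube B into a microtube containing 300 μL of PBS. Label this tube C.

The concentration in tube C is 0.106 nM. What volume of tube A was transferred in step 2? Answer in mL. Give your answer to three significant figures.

Step 1: 35 μL + 2450 μL = 2485 μL total → factor 2485/35 = 71
Step 2: v brought to 6 mL → factor = 6 mL/v
Step 3: 20 μL + 300 μL = 320 μL total → factor 320/20 = 16
Product of known-step factors = 1136
Overall factor = 2.40 μM / (0.106 nM) = 22642
Step-2 factor = 22642 / 1136 = 19.931
v = 6 mL / 19.931 = 0.301 mL

0.301 mL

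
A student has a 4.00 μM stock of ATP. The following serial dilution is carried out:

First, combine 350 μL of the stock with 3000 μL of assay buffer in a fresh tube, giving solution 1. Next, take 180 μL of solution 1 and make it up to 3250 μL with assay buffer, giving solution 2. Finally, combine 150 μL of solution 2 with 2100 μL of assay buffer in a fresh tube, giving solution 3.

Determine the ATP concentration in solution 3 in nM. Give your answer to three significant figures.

Step 1: 350 μL + 3000 μL = 3350 μL total → factor 3350/350 = 9.5714
Step 2: 180 μL brought to 3250 μL → factor 3250/180 = 18.056
Step 3: 150 μL + 2100 μL = 2250 μL total → factor 2250/150 = 15
Overall dilution factor = 9.5714 × 18.056 × 15 = 2592.3
Final = 4.00 μM / 2592.3 = 0.001543 μM = 1.54 nM

1.54 nM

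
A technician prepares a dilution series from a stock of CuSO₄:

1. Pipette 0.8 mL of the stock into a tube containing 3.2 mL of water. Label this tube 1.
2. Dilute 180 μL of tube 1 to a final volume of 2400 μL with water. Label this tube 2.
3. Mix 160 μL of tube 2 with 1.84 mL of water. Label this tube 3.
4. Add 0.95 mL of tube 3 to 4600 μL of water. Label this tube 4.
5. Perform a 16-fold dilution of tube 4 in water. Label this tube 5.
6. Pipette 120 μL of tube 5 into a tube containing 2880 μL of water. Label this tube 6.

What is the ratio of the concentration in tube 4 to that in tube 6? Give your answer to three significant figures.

Step 1: 0.8 mL + 3.2 mL = 4 mL total → factor 4/0.8 = 5
Step 2: 180 μL brought to 2400 μL → factor 2400/180 = 13.333
Step 3: 160 μL + 1.84 mL = 2000 μL total → factor 2000/160 = 12.5
Step 4: 0.95 mL + 4600 μL = 5.55 mL total → factor 5.55/0.95 = 5.8421
Step 5: 16-fold → factor 16
Step 6: 120 μL + 2880 μL = 3000 μL total → factor 3000/120 = 25
Dilution factor to tube 4 = 4868.4; to tube 6 = 1.9474 × 10^6
[tube 4]/[tube 6] = (factor to tube 6)/(factor to tube 4) = 1.9474 × 10^6/4868.4 = 400

400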